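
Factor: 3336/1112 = 3^1 = 3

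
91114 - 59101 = 32013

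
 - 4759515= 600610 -5360125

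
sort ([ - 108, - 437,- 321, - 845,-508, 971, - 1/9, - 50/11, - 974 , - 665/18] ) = [ - 974, -845, - 508, - 437, - 321,-108,-665/18,-50/11,  -  1/9,971] 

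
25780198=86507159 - 60726961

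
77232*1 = 77232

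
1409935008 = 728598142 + 681336866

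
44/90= 22/45 = 0.49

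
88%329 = 88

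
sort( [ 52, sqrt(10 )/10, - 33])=[- 33, sqrt(10)/10, 52] 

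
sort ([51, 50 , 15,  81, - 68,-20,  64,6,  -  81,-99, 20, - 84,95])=[ - 99, - 84,-81, - 68,- 20, 6,  15, 20, 50, 51, 64,  81, 95 ]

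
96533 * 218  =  21044194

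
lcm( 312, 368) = 14352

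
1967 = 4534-2567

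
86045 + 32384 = 118429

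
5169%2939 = 2230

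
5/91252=5/91252 = 0.00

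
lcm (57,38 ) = 114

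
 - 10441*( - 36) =375876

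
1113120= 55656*20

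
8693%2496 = 1205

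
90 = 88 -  - 2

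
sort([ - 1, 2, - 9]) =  [- 9,-1,2 ]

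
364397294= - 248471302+612868596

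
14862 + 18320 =33182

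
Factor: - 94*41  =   - 3854 = -  2^1*41^1*47^1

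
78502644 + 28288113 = 106790757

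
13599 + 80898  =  94497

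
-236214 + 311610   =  75396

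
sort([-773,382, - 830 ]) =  [-830, - 773,382 ]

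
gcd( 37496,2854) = 2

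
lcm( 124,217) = 868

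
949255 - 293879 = 655376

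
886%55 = 6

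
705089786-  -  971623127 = 1676712913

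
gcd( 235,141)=47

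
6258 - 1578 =4680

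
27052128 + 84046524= 111098652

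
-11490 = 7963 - 19453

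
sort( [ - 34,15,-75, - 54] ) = [ - 75, - 54, - 34,  15 ]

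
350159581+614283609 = 964443190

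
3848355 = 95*40509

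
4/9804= 1/2451 = 0.00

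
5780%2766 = 248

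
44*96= 4224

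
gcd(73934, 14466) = 2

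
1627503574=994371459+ 633132115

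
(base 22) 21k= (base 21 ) 262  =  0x3f2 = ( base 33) uk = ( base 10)1010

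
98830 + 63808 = 162638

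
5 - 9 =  - 4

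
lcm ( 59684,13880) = 596840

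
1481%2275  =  1481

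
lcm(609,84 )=2436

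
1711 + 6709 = 8420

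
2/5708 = 1/2854 = 0.00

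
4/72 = 1/18  =  0.06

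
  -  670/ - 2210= 67/221=0.30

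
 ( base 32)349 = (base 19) 8gh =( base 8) 6211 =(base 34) 2qd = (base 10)3209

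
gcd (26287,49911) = 1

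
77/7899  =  77/7899 = 0.01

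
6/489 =2/163=0.01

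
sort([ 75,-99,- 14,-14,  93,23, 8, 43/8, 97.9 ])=[ - 99, - 14,-14, 43/8, 8, 23,75, 93,97.9] 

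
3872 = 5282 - 1410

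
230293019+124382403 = 354675422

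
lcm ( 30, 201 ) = 2010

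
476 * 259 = 123284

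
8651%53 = 12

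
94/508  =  47/254= 0.19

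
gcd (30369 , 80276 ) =1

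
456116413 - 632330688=-176214275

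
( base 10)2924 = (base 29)3do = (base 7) 11345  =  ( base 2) 101101101100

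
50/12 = 25/6 = 4.17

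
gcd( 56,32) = 8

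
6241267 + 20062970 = 26304237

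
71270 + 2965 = 74235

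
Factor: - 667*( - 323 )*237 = 51059517 = 3^1*17^1*19^1 * 23^1 * 29^1*79^1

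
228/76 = 3 = 3.00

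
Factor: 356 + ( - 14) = 2^1*3^2*19^1 = 342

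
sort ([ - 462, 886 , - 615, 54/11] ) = [ - 615,-462,54/11 , 886 ] 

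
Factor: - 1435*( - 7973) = 11441255 = 5^1*7^2 * 17^1*41^1*67^1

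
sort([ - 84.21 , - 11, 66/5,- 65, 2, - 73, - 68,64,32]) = [  -  84.21, - 73,-68, - 65, - 11, 2,66/5,32, 64]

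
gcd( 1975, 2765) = 395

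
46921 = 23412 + 23509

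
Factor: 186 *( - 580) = - 2^3 * 3^1*5^1  *29^1*31^1 = - 107880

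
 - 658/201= - 4  +  146/201 = -3.27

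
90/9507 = 30/3169= 0.01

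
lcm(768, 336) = 5376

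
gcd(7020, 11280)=60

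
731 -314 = 417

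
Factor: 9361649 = 11^2*77369^1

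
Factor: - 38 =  - 2^1*19^1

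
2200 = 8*275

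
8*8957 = 71656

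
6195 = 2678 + 3517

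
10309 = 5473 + 4836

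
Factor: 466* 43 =2^1*43^1*233^1 = 20038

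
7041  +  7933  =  14974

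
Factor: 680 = 2^3*5^1*17^1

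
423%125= 48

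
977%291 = 104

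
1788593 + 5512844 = 7301437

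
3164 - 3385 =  - 221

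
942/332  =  471/166  =  2.84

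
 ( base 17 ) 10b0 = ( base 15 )17a0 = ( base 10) 5100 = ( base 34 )4e0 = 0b1001111101100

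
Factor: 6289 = 19^1*331^1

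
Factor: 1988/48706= 2/49 = 2^1*7^(-2) 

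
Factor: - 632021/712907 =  - 29^( - 1 )*31^(-1 )*797^1 = - 797/899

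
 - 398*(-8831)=3514738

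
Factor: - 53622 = - 2^1 * 3^4*331^1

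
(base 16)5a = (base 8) 132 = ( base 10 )90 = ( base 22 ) 42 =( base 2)1011010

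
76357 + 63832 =140189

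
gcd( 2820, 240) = 60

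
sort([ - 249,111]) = [ - 249, 111 ] 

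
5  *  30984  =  154920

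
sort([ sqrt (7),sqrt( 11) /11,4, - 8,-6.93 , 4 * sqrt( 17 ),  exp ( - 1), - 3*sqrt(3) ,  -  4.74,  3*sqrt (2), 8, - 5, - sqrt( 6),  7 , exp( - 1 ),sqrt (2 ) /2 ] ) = [ - 8, - 6.93, - 3*sqrt(3),-5, - 4.74, - sqrt( 6),sqrt (11)/11,  exp( - 1), exp( - 1 ), sqrt( 2 ) /2,  sqrt(7), 4,3*sqrt( 2),  7, 8,4* sqrt( 17) ]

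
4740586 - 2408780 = 2331806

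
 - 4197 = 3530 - 7727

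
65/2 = 65/2= 32.50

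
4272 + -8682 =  - 4410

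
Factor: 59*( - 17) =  -17^1*59^1 = - 1003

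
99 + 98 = 197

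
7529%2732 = 2065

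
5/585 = 1/117 = 0.01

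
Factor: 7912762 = 2^1*11^1*13^1*73^1*379^1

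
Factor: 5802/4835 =2^1*3^1*5^(-1)  =  6/5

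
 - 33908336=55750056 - 89658392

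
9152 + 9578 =18730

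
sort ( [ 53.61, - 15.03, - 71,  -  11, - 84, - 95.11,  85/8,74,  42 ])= [  -  95.11,- 84, - 71,  -  15.03, - 11,85/8,42,53.61,74]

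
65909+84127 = 150036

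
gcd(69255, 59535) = 1215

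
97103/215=451+138/215 = 451.64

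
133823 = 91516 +42307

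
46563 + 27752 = 74315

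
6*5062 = 30372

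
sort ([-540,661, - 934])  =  [  -  934, - 540,661] 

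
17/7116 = 17/7116  =  0.00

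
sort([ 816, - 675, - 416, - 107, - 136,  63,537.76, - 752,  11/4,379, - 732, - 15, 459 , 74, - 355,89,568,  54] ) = [ - 752, - 732, - 675, - 416, - 355, - 136, - 107, - 15,  11/4,54,  63,74, 89,  379,459, 537.76, 568, 816]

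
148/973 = 148/973 = 0.15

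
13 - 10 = 3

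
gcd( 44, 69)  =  1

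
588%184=36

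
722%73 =65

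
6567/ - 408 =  - 17 + 123/136  =  -16.10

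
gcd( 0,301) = 301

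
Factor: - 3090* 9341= - 2^1*3^1*5^1*103^1*9341^1 = - 28863690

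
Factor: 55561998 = 2^1 * 3^1*193^1*47981^1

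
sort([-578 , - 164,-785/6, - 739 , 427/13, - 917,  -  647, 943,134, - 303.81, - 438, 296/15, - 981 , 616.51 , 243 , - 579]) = [-981,-917, - 739, - 647, - 579, - 578, - 438 , - 303.81, - 164, - 785/6 , 296/15,427/13,134 , 243 , 616.51, 943 ] 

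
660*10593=6991380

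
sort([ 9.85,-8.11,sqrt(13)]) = [ - 8.11 , sqrt( 13),9.85 ] 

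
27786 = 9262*3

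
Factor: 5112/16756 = 18/59 =2^1*3^2*59^ ( - 1)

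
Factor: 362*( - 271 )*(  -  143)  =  2^1*11^1*13^1*181^1 * 271^1 = 14028586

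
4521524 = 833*5428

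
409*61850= 25296650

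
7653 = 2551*3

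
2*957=1914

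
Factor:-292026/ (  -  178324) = 357/218 = 2^( - 1 )*3^1*7^1*17^1*109^( - 1 )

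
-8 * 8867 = - 70936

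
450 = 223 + 227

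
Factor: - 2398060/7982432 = -2^( -3 )*5^1*7^2*19^( - 2 )*691^( - 1 )*2447^1 = - 599515/1995608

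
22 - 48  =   - 26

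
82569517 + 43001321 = 125570838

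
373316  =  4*93329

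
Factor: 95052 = 2^2*3^1*89^2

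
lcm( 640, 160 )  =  640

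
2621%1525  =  1096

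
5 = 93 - 88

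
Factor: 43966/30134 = 89/61 = 61^(  -  1 )*89^1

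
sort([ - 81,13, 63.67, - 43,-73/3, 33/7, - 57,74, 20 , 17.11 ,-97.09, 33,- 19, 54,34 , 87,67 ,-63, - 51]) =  [ - 97.09, - 81, - 63 ,  -  57,-51,  -  43 , - 73/3,  -  19 , 33/7,13,17.11,20 , 33,  34,54,63.67, 67,74,87]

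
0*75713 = 0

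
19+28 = 47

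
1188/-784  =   - 297/196 = - 1.52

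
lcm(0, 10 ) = 0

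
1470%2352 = 1470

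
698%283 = 132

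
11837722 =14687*806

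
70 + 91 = 161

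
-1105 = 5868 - 6973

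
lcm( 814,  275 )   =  20350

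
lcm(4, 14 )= 28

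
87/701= 87/701= 0.12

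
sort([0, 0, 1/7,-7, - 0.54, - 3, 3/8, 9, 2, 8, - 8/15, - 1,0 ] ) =[ - 7,- 3, - 1, - 0.54, - 8/15, 0,  0, 0, 1/7,3/8,2,8,9]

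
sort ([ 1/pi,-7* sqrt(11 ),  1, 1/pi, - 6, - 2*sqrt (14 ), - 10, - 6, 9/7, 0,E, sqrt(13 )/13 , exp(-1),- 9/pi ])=[ - 7*sqrt(11), - 10 , - 2 * sqrt( 14),-6, - 6 , - 9/pi, 0 , sqrt( 13)/13, 1/pi, 1/pi, exp( - 1),1, 9/7,E]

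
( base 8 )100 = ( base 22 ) 2K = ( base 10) 64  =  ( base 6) 144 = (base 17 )3D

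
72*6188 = 445536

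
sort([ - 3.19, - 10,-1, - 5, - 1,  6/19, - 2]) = [ - 10,-5 ,- 3.19,-2, - 1 , - 1,6/19 ] 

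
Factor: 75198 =2^1*3^1*83^1*151^1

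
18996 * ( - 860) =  - 16336560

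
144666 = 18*8037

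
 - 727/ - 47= 727/47 = 15.47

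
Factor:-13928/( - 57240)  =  3^( - 3)*5^(-1)*53^( - 1 )*1741^1 = 1741/7155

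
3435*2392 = 8216520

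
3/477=1/159 = 0.01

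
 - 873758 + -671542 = -1545300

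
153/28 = 153/28 = 5.46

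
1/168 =1/168 =0.01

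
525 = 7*75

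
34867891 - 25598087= 9269804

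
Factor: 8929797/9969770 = 2^( - 1 )*3^1*5^(-1)*137^1 * 967^( - 1 )*1031^( - 1)*21727^1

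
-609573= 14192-623765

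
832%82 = 12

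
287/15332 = 287/15332  =  0.02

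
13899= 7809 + 6090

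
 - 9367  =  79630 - 88997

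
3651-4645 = - 994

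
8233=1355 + 6878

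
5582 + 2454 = 8036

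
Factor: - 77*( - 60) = 2^2*3^1*5^1*7^1*11^1= 4620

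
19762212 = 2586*7642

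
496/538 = 248/269 = 0.92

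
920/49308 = 230/12327 = 0.02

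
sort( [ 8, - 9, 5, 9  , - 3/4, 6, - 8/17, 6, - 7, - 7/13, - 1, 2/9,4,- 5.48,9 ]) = [ - 9, - 7, - 5.48, - 1,-3/4,-7/13, - 8/17, 2/9,  4 , 5,6,6,8,9, 9 ]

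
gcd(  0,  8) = 8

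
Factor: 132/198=2^1*3^ ( - 1)  =  2/3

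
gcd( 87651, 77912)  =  9739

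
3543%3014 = 529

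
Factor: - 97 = - 97^1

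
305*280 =85400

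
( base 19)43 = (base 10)79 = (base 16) 4F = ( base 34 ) 2b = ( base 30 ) 2J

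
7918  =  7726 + 192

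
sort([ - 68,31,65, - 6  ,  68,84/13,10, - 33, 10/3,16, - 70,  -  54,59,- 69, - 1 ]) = [ - 70, - 69, - 68, - 54, - 33, - 6, - 1,10/3,84/13,10,16,31,59,65 , 68]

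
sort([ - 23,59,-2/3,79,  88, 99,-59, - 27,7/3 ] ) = [ - 59,-27 ,- 23, - 2/3, 7/3,59,  79, 88,99 ] 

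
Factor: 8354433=3^1*19^1*103^1*1423^1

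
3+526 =529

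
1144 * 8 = 9152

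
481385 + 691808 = 1173193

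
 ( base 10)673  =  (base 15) 2ED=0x2a1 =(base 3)220221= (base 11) 562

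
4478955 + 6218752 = 10697707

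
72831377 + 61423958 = 134255335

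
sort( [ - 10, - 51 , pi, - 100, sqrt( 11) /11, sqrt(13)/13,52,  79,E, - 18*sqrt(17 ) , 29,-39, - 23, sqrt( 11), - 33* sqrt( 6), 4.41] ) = [ - 100, - 33 * sqrt(6 ), - 18*sqrt( 17), - 51, - 39, - 23 , - 10,  sqrt(13 ) /13, sqrt( 11)/11,E,pi , sqrt( 11),  4.41,  29,  52,  79]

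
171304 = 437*392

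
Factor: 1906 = 2^1*953^1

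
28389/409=28389/409 = 69.41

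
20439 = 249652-229213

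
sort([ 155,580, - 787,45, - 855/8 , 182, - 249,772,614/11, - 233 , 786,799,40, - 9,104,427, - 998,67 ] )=[ -998, - 787, - 249, - 233, - 855/8, - 9,40,45, 614/11,67  ,  104,155,182, 427,580, 772,786, 799 ]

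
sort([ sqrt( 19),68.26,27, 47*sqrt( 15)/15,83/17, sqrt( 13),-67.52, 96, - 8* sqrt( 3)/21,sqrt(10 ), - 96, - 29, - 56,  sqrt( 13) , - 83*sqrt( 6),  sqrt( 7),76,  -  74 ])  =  [ - 83 *sqrt( 6),  -  96, - 74, - 67.52, - 56 , - 29, - 8*sqrt( 3 )/21,sqrt( 7),sqrt( 10), sqrt( 13), sqrt( 13 ) , sqrt( 19),83/17, 47*sqrt(15) /15, 27,  68.26, 76,96]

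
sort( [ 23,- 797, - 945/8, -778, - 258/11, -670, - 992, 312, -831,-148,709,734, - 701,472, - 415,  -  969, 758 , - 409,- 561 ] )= [ - 992, - 969,  -  831, - 797,  -  778, - 701,  -  670,-561 , - 415 ,- 409, - 148  , - 945/8, - 258/11,23,312, 472,709,734,758 ]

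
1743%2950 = 1743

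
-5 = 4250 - 4255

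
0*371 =0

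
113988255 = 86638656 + 27349599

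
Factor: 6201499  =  6201499^1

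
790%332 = 126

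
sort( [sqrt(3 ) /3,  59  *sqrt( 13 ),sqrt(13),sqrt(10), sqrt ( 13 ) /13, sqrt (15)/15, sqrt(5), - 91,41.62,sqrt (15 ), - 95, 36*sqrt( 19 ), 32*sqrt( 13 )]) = [ -95,-91,sqrt(15 )/15, sqrt( 13)/13, sqrt( 3) /3,sqrt( 5)  ,  sqrt(10),  sqrt ( 13),sqrt(15 ),41.62, 32*sqrt(13 ),  36*sqrt(19), 59 *sqrt( 13) ]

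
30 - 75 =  - 45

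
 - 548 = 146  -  694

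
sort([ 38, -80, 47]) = [ - 80,  38,47]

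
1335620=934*1430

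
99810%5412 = 2394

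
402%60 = 42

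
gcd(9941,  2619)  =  1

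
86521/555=86521/555  =  155.89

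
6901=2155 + 4746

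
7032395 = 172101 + 6860294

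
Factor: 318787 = 7^1* 45541^1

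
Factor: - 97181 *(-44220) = 2^2 * 3^1*5^1*7^1*11^1*67^1*13883^1 = 4297343820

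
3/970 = 3/970   =  0.00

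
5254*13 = 68302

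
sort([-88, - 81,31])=[ - 88, - 81 , 31 ]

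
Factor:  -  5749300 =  - 2^2*5^2*57493^1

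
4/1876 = 1/469 = 0.00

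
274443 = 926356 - 651913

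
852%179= 136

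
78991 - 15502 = 63489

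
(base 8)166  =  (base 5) 433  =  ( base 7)226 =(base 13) 91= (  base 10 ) 118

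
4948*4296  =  21256608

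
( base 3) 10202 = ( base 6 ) 245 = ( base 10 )101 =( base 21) 4h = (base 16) 65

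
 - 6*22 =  - 132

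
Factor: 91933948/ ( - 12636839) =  - 2^2*149^( - 1)*84811^( - 1)*22983487^1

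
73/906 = 73/906 = 0.08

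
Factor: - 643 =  - 643^1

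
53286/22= 2422 + 1/11 = 2422.09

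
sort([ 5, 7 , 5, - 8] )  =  [ - 8,5,5, 7 ]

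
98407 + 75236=173643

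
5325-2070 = 3255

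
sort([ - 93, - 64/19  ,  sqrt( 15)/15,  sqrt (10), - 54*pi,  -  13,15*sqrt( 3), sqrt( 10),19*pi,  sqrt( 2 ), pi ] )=[ - 54 * pi,-93,- 13, - 64/19, sqrt(15)/15, sqrt ( 2), pi,sqrt (10),  sqrt ( 10),15*sqrt( 3), 19*pi] 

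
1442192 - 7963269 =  - 6521077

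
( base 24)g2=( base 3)112022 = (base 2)110000010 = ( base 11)321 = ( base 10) 386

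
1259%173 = 48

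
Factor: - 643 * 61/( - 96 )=39223/96 = 2^( - 5)*3^( - 1)*61^1*643^1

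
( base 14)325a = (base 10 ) 8704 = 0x2200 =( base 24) F2G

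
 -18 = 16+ - 34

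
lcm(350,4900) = 4900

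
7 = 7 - 0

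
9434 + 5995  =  15429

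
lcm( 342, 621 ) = 23598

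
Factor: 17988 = 2^2 * 3^1*1499^1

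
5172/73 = 5172/73=70.85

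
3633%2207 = 1426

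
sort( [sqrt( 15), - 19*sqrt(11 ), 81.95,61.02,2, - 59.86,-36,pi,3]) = [-19 *sqrt(11), -59.86, - 36 , 2,3,pi,sqrt(15),61.02,81.95]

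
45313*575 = 26054975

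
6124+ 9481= 15605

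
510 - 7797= - 7287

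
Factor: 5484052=2^2*7^1*73^1*2683^1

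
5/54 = 5/54 =0.09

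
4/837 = 4/837= 0.00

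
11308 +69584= 80892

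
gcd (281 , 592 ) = 1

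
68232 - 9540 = 58692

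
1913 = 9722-7809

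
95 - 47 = 48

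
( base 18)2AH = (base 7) 2315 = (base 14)445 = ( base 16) 34d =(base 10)845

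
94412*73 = 6892076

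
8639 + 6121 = 14760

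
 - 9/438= - 1  +  143/146 = - 0.02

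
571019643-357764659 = 213254984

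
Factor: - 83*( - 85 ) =5^1*17^1*83^1 = 7055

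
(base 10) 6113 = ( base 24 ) AEH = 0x17e1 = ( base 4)1133201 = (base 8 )13741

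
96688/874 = 48344/437 = 110.63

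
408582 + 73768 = 482350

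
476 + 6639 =7115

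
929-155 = 774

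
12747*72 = 917784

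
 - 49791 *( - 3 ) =149373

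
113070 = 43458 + 69612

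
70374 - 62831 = 7543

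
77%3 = 2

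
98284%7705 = 5824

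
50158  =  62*809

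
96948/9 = 10772 = 10772.00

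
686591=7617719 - 6931128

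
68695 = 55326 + 13369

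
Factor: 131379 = 3^1*43793^1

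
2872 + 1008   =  3880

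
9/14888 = 9/14888= 0.00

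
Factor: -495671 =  - 11^1*45061^1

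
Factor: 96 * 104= 2^8*3^1 * 13^1 = 9984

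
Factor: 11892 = 2^2 * 3^1*991^1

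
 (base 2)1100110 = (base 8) 146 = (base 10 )102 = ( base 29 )3f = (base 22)4e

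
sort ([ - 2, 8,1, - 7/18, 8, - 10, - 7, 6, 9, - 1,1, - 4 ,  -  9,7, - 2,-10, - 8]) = [ - 10, - 10, - 9, - 8, - 7, - 4, - 2 , - 2 , - 1,-7/18, 1,1, 6, 7, 8,  8, 9]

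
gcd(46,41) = 1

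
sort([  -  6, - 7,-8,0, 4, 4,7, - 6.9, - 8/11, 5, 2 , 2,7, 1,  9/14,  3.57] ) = [ - 8, - 7, - 6.9, -6,  -  8/11, 0, 9/14 , 1,2,2,  3.57, 4, 4, 5,7, 7 ] 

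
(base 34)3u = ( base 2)10000100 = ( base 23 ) 5h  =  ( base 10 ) 132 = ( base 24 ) 5c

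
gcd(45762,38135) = 7627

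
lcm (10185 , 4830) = 468510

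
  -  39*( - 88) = 3432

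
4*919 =3676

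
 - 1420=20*(-71)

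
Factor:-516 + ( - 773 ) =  - 1289  =  - 1289^1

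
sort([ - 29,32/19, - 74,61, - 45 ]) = [ - 74 ,-45,-29,  32/19,61 ]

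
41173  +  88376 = 129549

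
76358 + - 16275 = 60083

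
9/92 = 9/92 = 0.10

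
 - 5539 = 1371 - 6910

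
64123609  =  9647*6647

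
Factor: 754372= 2^2*103^1 * 1831^1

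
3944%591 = 398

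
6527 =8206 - 1679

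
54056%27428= 26628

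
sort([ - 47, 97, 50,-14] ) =[ - 47 , - 14 , 50,  97]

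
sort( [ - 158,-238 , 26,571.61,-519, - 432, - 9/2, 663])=[-519, - 432, - 238, - 158, - 9/2,26, 571.61,663 ]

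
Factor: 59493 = 3^1 * 7^1*2833^1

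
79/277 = 79/277 =0.29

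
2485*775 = 1925875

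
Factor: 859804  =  2^2*11^1*19541^1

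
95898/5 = 19179 + 3/5 =19179.60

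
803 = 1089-286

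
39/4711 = 39/4711 = 0.01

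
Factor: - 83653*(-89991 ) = 3^4*11^1*101^1* 83653^1 = 7528017123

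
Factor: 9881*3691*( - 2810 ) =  - 2^1*5^1*41^1*241^1*281^1*3691^1 = -102482866510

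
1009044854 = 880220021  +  128824833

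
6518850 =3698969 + 2819881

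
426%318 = 108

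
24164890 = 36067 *670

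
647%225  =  197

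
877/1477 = 877/1477 = 0.59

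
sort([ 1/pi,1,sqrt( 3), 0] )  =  [ 0, 1/pi,1,sqrt( 3 )] 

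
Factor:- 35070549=  -  3^1*79^1*147977^1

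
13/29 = 13/29 = 0.45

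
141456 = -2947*( - 48 )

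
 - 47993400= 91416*( - 525 ) 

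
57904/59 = 57904/59 = 981.42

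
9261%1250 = 511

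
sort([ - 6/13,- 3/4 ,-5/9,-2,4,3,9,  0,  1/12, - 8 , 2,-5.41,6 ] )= [ - 8,-5.41, - 2 ,-3/4, - 5/9 , - 6/13 , 0, 1/12,  2, 3, 4,  6, 9] 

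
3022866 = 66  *45801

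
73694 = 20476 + 53218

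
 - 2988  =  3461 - 6449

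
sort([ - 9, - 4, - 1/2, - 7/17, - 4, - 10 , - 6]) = [ - 10, - 9,-6, - 4, - 4, - 1/2 , - 7/17]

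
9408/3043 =3 + 279/3043= 3.09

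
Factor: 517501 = 517501^1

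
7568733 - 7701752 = -133019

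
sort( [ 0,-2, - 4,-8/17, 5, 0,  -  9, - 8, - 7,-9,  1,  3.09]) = [ -9,  -  9, - 8, - 7,-4, - 2, - 8/17, 0,0,1, 3.09 , 5]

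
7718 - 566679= - 558961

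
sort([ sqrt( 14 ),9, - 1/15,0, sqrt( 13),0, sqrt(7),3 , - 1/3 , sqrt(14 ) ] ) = [ - 1/3, -1/15, 0, 0, sqrt( 7),  3, sqrt(13), sqrt(14),sqrt(14),9] 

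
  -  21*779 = -16359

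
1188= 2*594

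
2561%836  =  53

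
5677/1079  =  5677/1079 = 5.26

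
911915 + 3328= 915243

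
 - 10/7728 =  - 5/3864 = - 0.00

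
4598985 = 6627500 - 2028515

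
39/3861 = 1/99 = 0.01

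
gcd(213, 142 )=71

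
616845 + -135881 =480964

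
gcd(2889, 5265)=27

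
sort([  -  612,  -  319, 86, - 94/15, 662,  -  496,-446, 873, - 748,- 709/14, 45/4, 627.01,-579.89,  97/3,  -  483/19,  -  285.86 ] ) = [  -  748,  -  612 , - 579.89,-496, - 446,- 319, - 285.86,- 709/14, - 483/19 , - 94/15, 45/4,97/3, 86, 627.01, 662 , 873]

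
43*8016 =344688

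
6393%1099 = 898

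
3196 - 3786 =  - 590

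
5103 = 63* 81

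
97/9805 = 97/9805 = 0.01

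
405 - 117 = 288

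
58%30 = 28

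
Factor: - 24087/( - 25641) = 31/33 = 3^(- 1 ) * 11^ ( - 1)*31^1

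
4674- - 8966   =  13640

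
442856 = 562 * 788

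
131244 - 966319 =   -  835075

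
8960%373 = 8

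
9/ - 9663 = -1 + 3218/3221 = -0.00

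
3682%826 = 378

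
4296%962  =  448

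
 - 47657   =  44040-91697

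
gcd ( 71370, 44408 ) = 1586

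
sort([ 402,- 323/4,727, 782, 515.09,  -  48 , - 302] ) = [-302 ,-323/4 , - 48, 402, 515.09,727,782]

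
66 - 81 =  - 15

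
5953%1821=490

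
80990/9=8998+8/9 = 8998.89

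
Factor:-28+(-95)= - 123 =- 3^1*41^1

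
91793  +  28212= 120005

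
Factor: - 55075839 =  - 3^1 *7^1*13^1 * 201743^1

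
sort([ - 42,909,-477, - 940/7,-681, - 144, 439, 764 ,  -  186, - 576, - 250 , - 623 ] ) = [ - 681, - 623,-576 ,-477, - 250,-186, - 144, - 940/7, - 42,439,764, 909] 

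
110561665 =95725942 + 14835723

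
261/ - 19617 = -87/6539 = - 0.01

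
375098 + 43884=418982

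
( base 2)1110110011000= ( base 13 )35aa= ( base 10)7576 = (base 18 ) 156g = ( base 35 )66G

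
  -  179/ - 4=44 + 3/4 =44.75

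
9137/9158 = 9137/9158 = 1.00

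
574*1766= 1013684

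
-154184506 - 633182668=  -  787367174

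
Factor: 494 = 2^1*13^1*19^1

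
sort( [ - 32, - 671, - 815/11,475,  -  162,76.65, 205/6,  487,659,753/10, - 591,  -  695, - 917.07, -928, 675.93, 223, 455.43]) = [ - 928, - 917.07, - 695, - 671, - 591,-162, - 815/11, - 32,205/6,753/10,76.65,  223, 455.43,475,487,  659,675.93]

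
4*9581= 38324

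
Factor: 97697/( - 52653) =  - 3^(-1 )*151^1*647^1 * 17551^(-1)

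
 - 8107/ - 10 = 8107/10 = 810.70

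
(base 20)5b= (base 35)36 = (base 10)111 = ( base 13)87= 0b1101111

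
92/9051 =92/9051 = 0.01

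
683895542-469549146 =214346396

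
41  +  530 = 571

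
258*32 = 8256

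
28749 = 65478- 36729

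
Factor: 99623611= 73^1*263^1*5189^1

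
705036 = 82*8598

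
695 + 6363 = 7058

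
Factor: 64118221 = 103^1*509^1*1223^1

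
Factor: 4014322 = 2^1*13^1*103^1*  1499^1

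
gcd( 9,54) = 9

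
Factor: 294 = 2^1*3^1*7^2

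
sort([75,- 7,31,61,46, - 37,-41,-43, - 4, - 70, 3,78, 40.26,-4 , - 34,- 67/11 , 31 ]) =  [-70, - 43 ,- 41,-37,- 34 ,-7,-67/11, - 4 ,-4, 3,31 , 31  ,  40.26,46 , 61,75,78 ]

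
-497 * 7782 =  - 3867654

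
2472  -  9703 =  - 7231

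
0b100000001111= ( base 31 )24H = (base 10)2063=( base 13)c29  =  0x80f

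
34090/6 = 5681 + 2/3 =5681.67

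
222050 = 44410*5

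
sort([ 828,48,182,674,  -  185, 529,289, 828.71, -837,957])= [ -837, - 185, 48,182, 289,  529,674,  828, 828.71, 957]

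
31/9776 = 31/9776 = 0.00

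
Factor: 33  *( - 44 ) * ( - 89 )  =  2^2*3^1*11^2*89^1 = 129228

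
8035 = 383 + 7652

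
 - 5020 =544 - 5564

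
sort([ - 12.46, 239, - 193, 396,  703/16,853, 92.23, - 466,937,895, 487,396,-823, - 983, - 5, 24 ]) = [ - 983, - 823, - 466, - 193,-12.46,-5, 24  ,  703/16,  92.23,239, 396, 396, 487, 853, 895, 937]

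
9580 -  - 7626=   17206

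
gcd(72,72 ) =72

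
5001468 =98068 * 51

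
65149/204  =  65149/204 = 319.36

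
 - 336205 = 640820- 977025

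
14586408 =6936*2103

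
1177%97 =13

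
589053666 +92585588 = 681639254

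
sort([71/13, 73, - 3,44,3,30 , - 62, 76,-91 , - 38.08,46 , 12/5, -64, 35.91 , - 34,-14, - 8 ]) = [ - 91, - 64, - 62, - 38.08, - 34,-14,-8, - 3, 12/5, 3,71/13, 30, 35.91, 44, 46, 73, 76]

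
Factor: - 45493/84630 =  - 2^( - 1)*3^( - 1)*5^( - 1 ) * 13^( - 1 ) * 31^( - 1 )*67^1 * 97^1 = -6499/12090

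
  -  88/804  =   - 22/201 = -0.11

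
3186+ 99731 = 102917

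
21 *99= 2079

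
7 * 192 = 1344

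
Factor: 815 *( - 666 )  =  - 542790 =- 2^1 * 3^2*5^1*37^1*163^1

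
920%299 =23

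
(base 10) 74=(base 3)2202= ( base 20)3e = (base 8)112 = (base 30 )2e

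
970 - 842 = 128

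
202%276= 202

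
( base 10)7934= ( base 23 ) EMM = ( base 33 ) 79E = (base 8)17376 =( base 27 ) ann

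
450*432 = 194400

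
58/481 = 58/481 =0.12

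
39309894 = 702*55997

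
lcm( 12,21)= 84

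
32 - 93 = - 61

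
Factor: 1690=2^1*5^1*13^2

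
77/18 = 77/18 = 4.28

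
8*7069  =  56552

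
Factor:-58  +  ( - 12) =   -  70 = -2^1*5^1*7^1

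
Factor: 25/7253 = 5^2*7253^( - 1)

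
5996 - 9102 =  - 3106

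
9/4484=9/4484 = 0.00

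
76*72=5472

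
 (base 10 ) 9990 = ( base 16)2706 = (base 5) 304430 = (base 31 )ac8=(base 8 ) 23406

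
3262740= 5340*611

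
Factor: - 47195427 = -3^1 * 15731809^1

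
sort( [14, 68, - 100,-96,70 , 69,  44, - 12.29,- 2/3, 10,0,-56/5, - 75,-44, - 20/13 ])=[- 100, - 96, - 75, - 44, - 12.29, - 56/5, - 20/13,-2/3,0,10,14,44,68, 69, 70 ]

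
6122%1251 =1118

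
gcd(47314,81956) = 2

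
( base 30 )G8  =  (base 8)750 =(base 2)111101000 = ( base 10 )488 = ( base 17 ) 1BC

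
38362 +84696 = 123058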